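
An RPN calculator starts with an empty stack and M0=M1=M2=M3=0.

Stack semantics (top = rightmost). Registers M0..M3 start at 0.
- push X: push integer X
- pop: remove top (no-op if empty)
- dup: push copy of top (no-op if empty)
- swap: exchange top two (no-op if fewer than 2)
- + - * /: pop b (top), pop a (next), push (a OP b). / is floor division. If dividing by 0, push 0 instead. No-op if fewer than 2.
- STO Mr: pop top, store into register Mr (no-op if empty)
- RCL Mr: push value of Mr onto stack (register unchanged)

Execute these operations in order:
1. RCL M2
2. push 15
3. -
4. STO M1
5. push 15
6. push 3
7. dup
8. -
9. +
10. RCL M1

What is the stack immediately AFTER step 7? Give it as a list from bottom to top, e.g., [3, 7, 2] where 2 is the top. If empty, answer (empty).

After op 1 (RCL M2): stack=[0] mem=[0,0,0,0]
After op 2 (push 15): stack=[0,15] mem=[0,0,0,0]
After op 3 (-): stack=[-15] mem=[0,0,0,0]
After op 4 (STO M1): stack=[empty] mem=[0,-15,0,0]
After op 5 (push 15): stack=[15] mem=[0,-15,0,0]
After op 6 (push 3): stack=[15,3] mem=[0,-15,0,0]
After op 7 (dup): stack=[15,3,3] mem=[0,-15,0,0]

[15, 3, 3]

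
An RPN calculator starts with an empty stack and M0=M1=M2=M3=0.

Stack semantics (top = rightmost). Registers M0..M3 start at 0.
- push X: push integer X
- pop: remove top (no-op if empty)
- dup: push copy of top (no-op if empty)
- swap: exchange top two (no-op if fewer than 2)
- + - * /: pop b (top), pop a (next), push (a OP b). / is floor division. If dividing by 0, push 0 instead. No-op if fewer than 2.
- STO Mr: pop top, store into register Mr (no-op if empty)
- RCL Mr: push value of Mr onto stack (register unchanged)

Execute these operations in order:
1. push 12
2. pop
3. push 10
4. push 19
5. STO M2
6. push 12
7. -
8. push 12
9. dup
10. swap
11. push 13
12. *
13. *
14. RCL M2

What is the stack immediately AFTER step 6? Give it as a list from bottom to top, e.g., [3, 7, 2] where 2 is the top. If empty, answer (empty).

After op 1 (push 12): stack=[12] mem=[0,0,0,0]
After op 2 (pop): stack=[empty] mem=[0,0,0,0]
After op 3 (push 10): stack=[10] mem=[0,0,0,0]
After op 4 (push 19): stack=[10,19] mem=[0,0,0,0]
After op 5 (STO M2): stack=[10] mem=[0,0,19,0]
After op 6 (push 12): stack=[10,12] mem=[0,0,19,0]

[10, 12]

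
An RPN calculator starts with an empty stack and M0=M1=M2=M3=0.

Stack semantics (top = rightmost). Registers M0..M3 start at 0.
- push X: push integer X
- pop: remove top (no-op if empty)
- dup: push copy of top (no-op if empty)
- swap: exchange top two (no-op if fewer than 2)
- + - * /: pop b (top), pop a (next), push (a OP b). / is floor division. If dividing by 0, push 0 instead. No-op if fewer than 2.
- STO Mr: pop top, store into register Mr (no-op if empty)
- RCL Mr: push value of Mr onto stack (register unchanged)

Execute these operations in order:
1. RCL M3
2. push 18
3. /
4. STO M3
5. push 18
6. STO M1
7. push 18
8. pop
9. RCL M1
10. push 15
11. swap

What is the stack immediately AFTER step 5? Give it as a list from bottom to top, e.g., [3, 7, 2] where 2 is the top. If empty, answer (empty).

After op 1 (RCL M3): stack=[0] mem=[0,0,0,0]
After op 2 (push 18): stack=[0,18] mem=[0,0,0,0]
After op 3 (/): stack=[0] mem=[0,0,0,0]
After op 4 (STO M3): stack=[empty] mem=[0,0,0,0]
After op 5 (push 18): stack=[18] mem=[0,0,0,0]

[18]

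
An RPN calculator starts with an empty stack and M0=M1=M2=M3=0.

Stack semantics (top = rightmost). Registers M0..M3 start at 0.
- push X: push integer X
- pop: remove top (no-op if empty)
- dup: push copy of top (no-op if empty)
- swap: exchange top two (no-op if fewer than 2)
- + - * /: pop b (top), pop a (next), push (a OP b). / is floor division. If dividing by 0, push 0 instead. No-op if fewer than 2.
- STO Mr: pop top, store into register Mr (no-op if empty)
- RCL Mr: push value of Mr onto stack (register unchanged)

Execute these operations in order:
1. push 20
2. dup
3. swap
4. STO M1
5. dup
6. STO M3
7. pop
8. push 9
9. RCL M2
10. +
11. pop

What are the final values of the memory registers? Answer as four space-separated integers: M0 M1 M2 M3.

Answer: 0 20 0 20

Derivation:
After op 1 (push 20): stack=[20] mem=[0,0,0,0]
After op 2 (dup): stack=[20,20] mem=[0,0,0,0]
After op 3 (swap): stack=[20,20] mem=[0,0,0,0]
After op 4 (STO M1): stack=[20] mem=[0,20,0,0]
After op 5 (dup): stack=[20,20] mem=[0,20,0,0]
After op 6 (STO M3): stack=[20] mem=[0,20,0,20]
After op 7 (pop): stack=[empty] mem=[0,20,0,20]
After op 8 (push 9): stack=[9] mem=[0,20,0,20]
After op 9 (RCL M2): stack=[9,0] mem=[0,20,0,20]
After op 10 (+): stack=[9] mem=[0,20,0,20]
After op 11 (pop): stack=[empty] mem=[0,20,0,20]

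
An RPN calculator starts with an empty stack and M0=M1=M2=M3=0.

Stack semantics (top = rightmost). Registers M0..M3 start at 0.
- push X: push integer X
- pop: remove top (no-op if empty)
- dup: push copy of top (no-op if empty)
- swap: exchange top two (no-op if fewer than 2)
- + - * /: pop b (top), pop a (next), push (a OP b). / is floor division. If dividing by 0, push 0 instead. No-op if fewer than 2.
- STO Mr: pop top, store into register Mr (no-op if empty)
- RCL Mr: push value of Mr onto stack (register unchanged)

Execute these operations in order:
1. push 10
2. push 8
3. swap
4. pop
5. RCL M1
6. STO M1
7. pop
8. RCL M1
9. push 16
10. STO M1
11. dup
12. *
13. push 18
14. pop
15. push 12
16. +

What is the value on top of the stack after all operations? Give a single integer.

Answer: 12

Derivation:
After op 1 (push 10): stack=[10] mem=[0,0,0,0]
After op 2 (push 8): stack=[10,8] mem=[0,0,0,0]
After op 3 (swap): stack=[8,10] mem=[0,0,0,0]
After op 4 (pop): stack=[8] mem=[0,0,0,0]
After op 5 (RCL M1): stack=[8,0] mem=[0,0,0,0]
After op 6 (STO M1): stack=[8] mem=[0,0,0,0]
After op 7 (pop): stack=[empty] mem=[0,0,0,0]
After op 8 (RCL M1): stack=[0] mem=[0,0,0,0]
After op 9 (push 16): stack=[0,16] mem=[0,0,0,0]
After op 10 (STO M1): stack=[0] mem=[0,16,0,0]
After op 11 (dup): stack=[0,0] mem=[0,16,0,0]
After op 12 (*): stack=[0] mem=[0,16,0,0]
After op 13 (push 18): stack=[0,18] mem=[0,16,0,0]
After op 14 (pop): stack=[0] mem=[0,16,0,0]
After op 15 (push 12): stack=[0,12] mem=[0,16,0,0]
After op 16 (+): stack=[12] mem=[0,16,0,0]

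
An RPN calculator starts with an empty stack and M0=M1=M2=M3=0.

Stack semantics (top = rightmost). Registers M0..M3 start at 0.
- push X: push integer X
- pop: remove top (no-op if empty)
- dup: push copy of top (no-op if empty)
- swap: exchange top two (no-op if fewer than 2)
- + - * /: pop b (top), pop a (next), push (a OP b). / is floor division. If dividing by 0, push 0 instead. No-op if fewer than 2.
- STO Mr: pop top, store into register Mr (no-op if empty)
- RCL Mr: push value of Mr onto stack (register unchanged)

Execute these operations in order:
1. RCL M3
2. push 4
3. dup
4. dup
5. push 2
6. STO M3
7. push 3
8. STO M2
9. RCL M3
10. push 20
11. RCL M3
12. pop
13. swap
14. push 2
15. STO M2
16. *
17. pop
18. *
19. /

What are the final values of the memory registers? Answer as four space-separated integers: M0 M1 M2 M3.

Answer: 0 0 2 2

Derivation:
After op 1 (RCL M3): stack=[0] mem=[0,0,0,0]
After op 2 (push 4): stack=[0,4] mem=[0,0,0,0]
After op 3 (dup): stack=[0,4,4] mem=[0,0,0,0]
After op 4 (dup): stack=[0,4,4,4] mem=[0,0,0,0]
After op 5 (push 2): stack=[0,4,4,4,2] mem=[0,0,0,0]
After op 6 (STO M3): stack=[0,4,4,4] mem=[0,0,0,2]
After op 7 (push 3): stack=[0,4,4,4,3] mem=[0,0,0,2]
After op 8 (STO M2): stack=[0,4,4,4] mem=[0,0,3,2]
After op 9 (RCL M3): stack=[0,4,4,4,2] mem=[0,0,3,2]
After op 10 (push 20): stack=[0,4,4,4,2,20] mem=[0,0,3,2]
After op 11 (RCL M3): stack=[0,4,4,4,2,20,2] mem=[0,0,3,2]
After op 12 (pop): stack=[0,4,4,4,2,20] mem=[0,0,3,2]
After op 13 (swap): stack=[0,4,4,4,20,2] mem=[0,0,3,2]
After op 14 (push 2): stack=[0,4,4,4,20,2,2] mem=[0,0,3,2]
After op 15 (STO M2): stack=[0,4,4,4,20,2] mem=[0,0,2,2]
After op 16 (*): stack=[0,4,4,4,40] mem=[0,0,2,2]
After op 17 (pop): stack=[0,4,4,4] mem=[0,0,2,2]
After op 18 (*): stack=[0,4,16] mem=[0,0,2,2]
After op 19 (/): stack=[0,0] mem=[0,0,2,2]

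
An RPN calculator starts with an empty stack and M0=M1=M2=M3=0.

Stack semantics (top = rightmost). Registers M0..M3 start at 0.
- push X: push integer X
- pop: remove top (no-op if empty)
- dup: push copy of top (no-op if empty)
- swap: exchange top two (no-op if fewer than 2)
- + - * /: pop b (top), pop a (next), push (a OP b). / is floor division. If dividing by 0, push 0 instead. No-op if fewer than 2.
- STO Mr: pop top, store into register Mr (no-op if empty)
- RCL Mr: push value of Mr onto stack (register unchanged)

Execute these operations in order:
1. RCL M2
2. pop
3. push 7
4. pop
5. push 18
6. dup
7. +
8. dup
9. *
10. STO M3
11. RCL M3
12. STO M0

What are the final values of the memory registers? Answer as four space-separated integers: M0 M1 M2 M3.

After op 1 (RCL M2): stack=[0] mem=[0,0,0,0]
After op 2 (pop): stack=[empty] mem=[0,0,0,0]
After op 3 (push 7): stack=[7] mem=[0,0,0,0]
After op 4 (pop): stack=[empty] mem=[0,0,0,0]
After op 5 (push 18): stack=[18] mem=[0,0,0,0]
After op 6 (dup): stack=[18,18] mem=[0,0,0,0]
After op 7 (+): stack=[36] mem=[0,0,0,0]
After op 8 (dup): stack=[36,36] mem=[0,0,0,0]
After op 9 (*): stack=[1296] mem=[0,0,0,0]
After op 10 (STO M3): stack=[empty] mem=[0,0,0,1296]
After op 11 (RCL M3): stack=[1296] mem=[0,0,0,1296]
After op 12 (STO M0): stack=[empty] mem=[1296,0,0,1296]

Answer: 1296 0 0 1296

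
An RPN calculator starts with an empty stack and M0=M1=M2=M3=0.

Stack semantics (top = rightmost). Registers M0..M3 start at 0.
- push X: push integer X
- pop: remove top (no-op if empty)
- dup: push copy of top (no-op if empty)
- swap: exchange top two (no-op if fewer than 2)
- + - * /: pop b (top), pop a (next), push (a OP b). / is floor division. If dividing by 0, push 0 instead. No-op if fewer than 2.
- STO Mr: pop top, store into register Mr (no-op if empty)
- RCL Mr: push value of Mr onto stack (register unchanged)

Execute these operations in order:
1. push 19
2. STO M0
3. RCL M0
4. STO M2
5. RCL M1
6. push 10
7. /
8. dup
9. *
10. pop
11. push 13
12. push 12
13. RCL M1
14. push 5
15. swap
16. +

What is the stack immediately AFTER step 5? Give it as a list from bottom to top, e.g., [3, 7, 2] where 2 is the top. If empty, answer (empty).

After op 1 (push 19): stack=[19] mem=[0,0,0,0]
After op 2 (STO M0): stack=[empty] mem=[19,0,0,0]
After op 3 (RCL M0): stack=[19] mem=[19,0,0,0]
After op 4 (STO M2): stack=[empty] mem=[19,0,19,0]
After op 5 (RCL M1): stack=[0] mem=[19,0,19,0]

[0]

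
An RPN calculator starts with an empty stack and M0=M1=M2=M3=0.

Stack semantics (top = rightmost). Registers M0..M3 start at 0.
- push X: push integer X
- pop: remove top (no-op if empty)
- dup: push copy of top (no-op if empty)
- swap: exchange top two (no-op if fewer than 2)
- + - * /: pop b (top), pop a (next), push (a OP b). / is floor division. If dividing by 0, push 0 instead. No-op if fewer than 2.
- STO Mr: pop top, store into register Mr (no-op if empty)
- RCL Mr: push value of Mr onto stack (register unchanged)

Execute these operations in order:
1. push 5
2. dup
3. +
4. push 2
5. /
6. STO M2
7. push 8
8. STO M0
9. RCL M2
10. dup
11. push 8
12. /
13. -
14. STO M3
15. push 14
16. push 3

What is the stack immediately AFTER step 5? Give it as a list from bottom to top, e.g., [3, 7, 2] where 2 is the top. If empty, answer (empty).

After op 1 (push 5): stack=[5] mem=[0,0,0,0]
After op 2 (dup): stack=[5,5] mem=[0,0,0,0]
After op 3 (+): stack=[10] mem=[0,0,0,0]
After op 4 (push 2): stack=[10,2] mem=[0,0,0,0]
After op 5 (/): stack=[5] mem=[0,0,0,0]

[5]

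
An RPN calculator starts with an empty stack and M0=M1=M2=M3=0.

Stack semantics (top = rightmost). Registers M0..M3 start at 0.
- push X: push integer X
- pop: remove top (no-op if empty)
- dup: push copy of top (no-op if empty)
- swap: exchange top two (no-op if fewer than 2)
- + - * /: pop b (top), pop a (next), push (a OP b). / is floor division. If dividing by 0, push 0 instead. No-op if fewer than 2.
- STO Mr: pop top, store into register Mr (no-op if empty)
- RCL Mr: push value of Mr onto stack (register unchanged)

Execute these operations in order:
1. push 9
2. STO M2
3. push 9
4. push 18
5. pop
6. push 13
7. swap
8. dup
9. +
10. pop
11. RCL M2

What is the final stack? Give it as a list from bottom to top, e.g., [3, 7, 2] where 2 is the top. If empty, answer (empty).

Answer: [13, 9]

Derivation:
After op 1 (push 9): stack=[9] mem=[0,0,0,0]
After op 2 (STO M2): stack=[empty] mem=[0,0,9,0]
After op 3 (push 9): stack=[9] mem=[0,0,9,0]
After op 4 (push 18): stack=[9,18] mem=[0,0,9,0]
After op 5 (pop): stack=[9] mem=[0,0,9,0]
After op 6 (push 13): stack=[9,13] mem=[0,0,9,0]
After op 7 (swap): stack=[13,9] mem=[0,0,9,0]
After op 8 (dup): stack=[13,9,9] mem=[0,0,9,0]
After op 9 (+): stack=[13,18] mem=[0,0,9,0]
After op 10 (pop): stack=[13] mem=[0,0,9,0]
After op 11 (RCL M2): stack=[13,9] mem=[0,0,9,0]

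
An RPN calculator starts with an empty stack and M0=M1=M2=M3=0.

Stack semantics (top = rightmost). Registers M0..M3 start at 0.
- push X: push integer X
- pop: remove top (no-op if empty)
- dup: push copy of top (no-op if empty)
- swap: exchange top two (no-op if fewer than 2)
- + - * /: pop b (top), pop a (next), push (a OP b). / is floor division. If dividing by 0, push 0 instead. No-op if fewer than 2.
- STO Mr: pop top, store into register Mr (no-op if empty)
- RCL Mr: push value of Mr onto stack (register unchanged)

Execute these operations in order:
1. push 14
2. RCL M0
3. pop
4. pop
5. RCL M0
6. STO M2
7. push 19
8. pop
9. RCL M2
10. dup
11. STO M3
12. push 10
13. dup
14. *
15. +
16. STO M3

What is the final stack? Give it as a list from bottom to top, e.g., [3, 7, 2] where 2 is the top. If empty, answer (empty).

Answer: (empty)

Derivation:
After op 1 (push 14): stack=[14] mem=[0,0,0,0]
After op 2 (RCL M0): stack=[14,0] mem=[0,0,0,0]
After op 3 (pop): stack=[14] mem=[0,0,0,0]
After op 4 (pop): stack=[empty] mem=[0,0,0,0]
After op 5 (RCL M0): stack=[0] mem=[0,0,0,0]
After op 6 (STO M2): stack=[empty] mem=[0,0,0,0]
After op 7 (push 19): stack=[19] mem=[0,0,0,0]
After op 8 (pop): stack=[empty] mem=[0,0,0,0]
After op 9 (RCL M2): stack=[0] mem=[0,0,0,0]
After op 10 (dup): stack=[0,0] mem=[0,0,0,0]
After op 11 (STO M3): stack=[0] mem=[0,0,0,0]
After op 12 (push 10): stack=[0,10] mem=[0,0,0,0]
After op 13 (dup): stack=[0,10,10] mem=[0,0,0,0]
After op 14 (*): stack=[0,100] mem=[0,0,0,0]
After op 15 (+): stack=[100] mem=[0,0,0,0]
After op 16 (STO M3): stack=[empty] mem=[0,0,0,100]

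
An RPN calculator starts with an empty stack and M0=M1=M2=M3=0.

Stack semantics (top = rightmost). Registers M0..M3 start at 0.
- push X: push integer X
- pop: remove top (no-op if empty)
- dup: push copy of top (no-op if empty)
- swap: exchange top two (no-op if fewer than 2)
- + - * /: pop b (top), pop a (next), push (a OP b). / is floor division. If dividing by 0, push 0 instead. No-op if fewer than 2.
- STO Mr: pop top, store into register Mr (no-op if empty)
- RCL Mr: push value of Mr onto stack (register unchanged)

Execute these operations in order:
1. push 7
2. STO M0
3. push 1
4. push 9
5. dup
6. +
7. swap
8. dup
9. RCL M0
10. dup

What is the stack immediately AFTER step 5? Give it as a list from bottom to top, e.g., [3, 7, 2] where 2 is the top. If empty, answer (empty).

After op 1 (push 7): stack=[7] mem=[0,0,0,0]
After op 2 (STO M0): stack=[empty] mem=[7,0,0,0]
After op 3 (push 1): stack=[1] mem=[7,0,0,0]
After op 4 (push 9): stack=[1,9] mem=[7,0,0,0]
After op 5 (dup): stack=[1,9,9] mem=[7,0,0,0]

[1, 9, 9]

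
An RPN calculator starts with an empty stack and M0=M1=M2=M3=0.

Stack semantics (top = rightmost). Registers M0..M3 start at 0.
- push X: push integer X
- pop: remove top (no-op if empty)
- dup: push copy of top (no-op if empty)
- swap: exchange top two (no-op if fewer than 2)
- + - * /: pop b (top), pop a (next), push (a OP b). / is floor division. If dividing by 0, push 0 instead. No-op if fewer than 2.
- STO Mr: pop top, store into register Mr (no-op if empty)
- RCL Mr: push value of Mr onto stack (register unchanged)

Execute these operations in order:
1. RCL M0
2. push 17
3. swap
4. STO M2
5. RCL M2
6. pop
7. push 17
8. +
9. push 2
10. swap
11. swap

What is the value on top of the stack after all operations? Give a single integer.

Answer: 2

Derivation:
After op 1 (RCL M0): stack=[0] mem=[0,0,0,0]
After op 2 (push 17): stack=[0,17] mem=[0,0,0,0]
After op 3 (swap): stack=[17,0] mem=[0,0,0,0]
After op 4 (STO M2): stack=[17] mem=[0,0,0,0]
After op 5 (RCL M2): stack=[17,0] mem=[0,0,0,0]
After op 6 (pop): stack=[17] mem=[0,0,0,0]
After op 7 (push 17): stack=[17,17] mem=[0,0,0,0]
After op 8 (+): stack=[34] mem=[0,0,0,0]
After op 9 (push 2): stack=[34,2] mem=[0,0,0,0]
After op 10 (swap): stack=[2,34] mem=[0,0,0,0]
After op 11 (swap): stack=[34,2] mem=[0,0,0,0]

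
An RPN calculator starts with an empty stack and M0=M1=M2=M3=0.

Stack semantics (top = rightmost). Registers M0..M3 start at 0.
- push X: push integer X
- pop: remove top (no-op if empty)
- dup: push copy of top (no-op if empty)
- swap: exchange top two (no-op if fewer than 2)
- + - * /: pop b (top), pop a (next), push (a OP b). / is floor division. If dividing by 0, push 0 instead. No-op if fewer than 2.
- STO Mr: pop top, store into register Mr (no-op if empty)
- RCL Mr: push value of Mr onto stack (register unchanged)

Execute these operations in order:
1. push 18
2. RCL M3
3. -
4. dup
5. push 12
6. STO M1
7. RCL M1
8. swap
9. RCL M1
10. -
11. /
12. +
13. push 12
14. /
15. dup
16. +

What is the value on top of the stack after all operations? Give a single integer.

Answer: 2

Derivation:
After op 1 (push 18): stack=[18] mem=[0,0,0,0]
After op 2 (RCL M3): stack=[18,0] mem=[0,0,0,0]
After op 3 (-): stack=[18] mem=[0,0,0,0]
After op 4 (dup): stack=[18,18] mem=[0,0,0,0]
After op 5 (push 12): stack=[18,18,12] mem=[0,0,0,0]
After op 6 (STO M1): stack=[18,18] mem=[0,12,0,0]
After op 7 (RCL M1): stack=[18,18,12] mem=[0,12,0,0]
After op 8 (swap): stack=[18,12,18] mem=[0,12,0,0]
After op 9 (RCL M1): stack=[18,12,18,12] mem=[0,12,0,0]
After op 10 (-): stack=[18,12,6] mem=[0,12,0,0]
After op 11 (/): stack=[18,2] mem=[0,12,0,0]
After op 12 (+): stack=[20] mem=[0,12,0,0]
After op 13 (push 12): stack=[20,12] mem=[0,12,0,0]
After op 14 (/): stack=[1] mem=[0,12,0,0]
After op 15 (dup): stack=[1,1] mem=[0,12,0,0]
After op 16 (+): stack=[2] mem=[0,12,0,0]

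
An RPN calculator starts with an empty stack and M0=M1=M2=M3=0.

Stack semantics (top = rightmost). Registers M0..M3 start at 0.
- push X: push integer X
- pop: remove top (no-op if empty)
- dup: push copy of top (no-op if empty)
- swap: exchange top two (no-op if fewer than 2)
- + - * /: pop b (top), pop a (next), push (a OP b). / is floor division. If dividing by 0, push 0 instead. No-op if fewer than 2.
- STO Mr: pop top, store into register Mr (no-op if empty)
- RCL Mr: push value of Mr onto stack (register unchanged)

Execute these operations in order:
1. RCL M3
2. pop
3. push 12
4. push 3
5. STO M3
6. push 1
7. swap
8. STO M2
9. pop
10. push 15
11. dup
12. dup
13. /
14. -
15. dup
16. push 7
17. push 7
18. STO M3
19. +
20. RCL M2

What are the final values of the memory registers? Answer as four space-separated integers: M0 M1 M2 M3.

After op 1 (RCL M3): stack=[0] mem=[0,0,0,0]
After op 2 (pop): stack=[empty] mem=[0,0,0,0]
After op 3 (push 12): stack=[12] mem=[0,0,0,0]
After op 4 (push 3): stack=[12,3] mem=[0,0,0,0]
After op 5 (STO M3): stack=[12] mem=[0,0,0,3]
After op 6 (push 1): stack=[12,1] mem=[0,0,0,3]
After op 7 (swap): stack=[1,12] mem=[0,0,0,3]
After op 8 (STO M2): stack=[1] mem=[0,0,12,3]
After op 9 (pop): stack=[empty] mem=[0,0,12,3]
After op 10 (push 15): stack=[15] mem=[0,0,12,3]
After op 11 (dup): stack=[15,15] mem=[0,0,12,3]
After op 12 (dup): stack=[15,15,15] mem=[0,0,12,3]
After op 13 (/): stack=[15,1] mem=[0,0,12,3]
After op 14 (-): stack=[14] mem=[0,0,12,3]
After op 15 (dup): stack=[14,14] mem=[0,0,12,3]
After op 16 (push 7): stack=[14,14,7] mem=[0,0,12,3]
After op 17 (push 7): stack=[14,14,7,7] mem=[0,0,12,3]
After op 18 (STO M3): stack=[14,14,7] mem=[0,0,12,7]
After op 19 (+): stack=[14,21] mem=[0,0,12,7]
After op 20 (RCL M2): stack=[14,21,12] mem=[0,0,12,7]

Answer: 0 0 12 7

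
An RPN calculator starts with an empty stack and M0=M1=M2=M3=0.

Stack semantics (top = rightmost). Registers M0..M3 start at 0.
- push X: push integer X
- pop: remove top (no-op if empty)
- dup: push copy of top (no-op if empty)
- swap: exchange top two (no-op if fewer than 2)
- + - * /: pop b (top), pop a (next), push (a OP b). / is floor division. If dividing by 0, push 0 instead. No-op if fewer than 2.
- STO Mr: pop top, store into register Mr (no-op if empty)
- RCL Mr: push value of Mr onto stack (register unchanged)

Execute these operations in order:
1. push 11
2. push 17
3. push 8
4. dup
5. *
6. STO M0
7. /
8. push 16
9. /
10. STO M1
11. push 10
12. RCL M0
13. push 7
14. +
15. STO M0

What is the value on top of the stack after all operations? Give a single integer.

Answer: 10

Derivation:
After op 1 (push 11): stack=[11] mem=[0,0,0,0]
After op 2 (push 17): stack=[11,17] mem=[0,0,0,0]
After op 3 (push 8): stack=[11,17,8] mem=[0,0,0,0]
After op 4 (dup): stack=[11,17,8,8] mem=[0,0,0,0]
After op 5 (*): stack=[11,17,64] mem=[0,0,0,0]
After op 6 (STO M0): stack=[11,17] mem=[64,0,0,0]
After op 7 (/): stack=[0] mem=[64,0,0,0]
After op 8 (push 16): stack=[0,16] mem=[64,0,0,0]
After op 9 (/): stack=[0] mem=[64,0,0,0]
After op 10 (STO M1): stack=[empty] mem=[64,0,0,0]
After op 11 (push 10): stack=[10] mem=[64,0,0,0]
After op 12 (RCL M0): stack=[10,64] mem=[64,0,0,0]
After op 13 (push 7): stack=[10,64,7] mem=[64,0,0,0]
After op 14 (+): stack=[10,71] mem=[64,0,0,0]
After op 15 (STO M0): stack=[10] mem=[71,0,0,0]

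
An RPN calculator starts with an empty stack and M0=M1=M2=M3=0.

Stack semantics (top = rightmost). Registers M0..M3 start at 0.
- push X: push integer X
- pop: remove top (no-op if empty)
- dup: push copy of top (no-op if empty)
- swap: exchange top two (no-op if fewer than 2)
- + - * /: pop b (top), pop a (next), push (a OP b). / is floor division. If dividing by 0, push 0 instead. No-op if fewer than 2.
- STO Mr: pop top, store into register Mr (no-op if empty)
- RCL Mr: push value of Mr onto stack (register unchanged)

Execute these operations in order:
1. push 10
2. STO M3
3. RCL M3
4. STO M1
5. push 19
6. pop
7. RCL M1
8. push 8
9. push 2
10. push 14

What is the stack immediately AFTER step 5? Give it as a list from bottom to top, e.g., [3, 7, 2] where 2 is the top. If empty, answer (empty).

After op 1 (push 10): stack=[10] mem=[0,0,0,0]
After op 2 (STO M3): stack=[empty] mem=[0,0,0,10]
After op 3 (RCL M3): stack=[10] mem=[0,0,0,10]
After op 4 (STO M1): stack=[empty] mem=[0,10,0,10]
After op 5 (push 19): stack=[19] mem=[0,10,0,10]

[19]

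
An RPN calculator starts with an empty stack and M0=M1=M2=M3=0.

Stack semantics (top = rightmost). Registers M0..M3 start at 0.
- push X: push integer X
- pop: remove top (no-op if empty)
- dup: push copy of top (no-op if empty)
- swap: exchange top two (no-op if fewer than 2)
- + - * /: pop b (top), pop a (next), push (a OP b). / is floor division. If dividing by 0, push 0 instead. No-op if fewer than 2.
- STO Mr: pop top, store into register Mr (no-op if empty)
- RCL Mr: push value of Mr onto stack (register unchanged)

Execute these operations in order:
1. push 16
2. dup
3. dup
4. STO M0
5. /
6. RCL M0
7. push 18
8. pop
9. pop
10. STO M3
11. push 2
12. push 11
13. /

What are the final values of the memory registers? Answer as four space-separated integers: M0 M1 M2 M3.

Answer: 16 0 0 1

Derivation:
After op 1 (push 16): stack=[16] mem=[0,0,0,0]
After op 2 (dup): stack=[16,16] mem=[0,0,0,0]
After op 3 (dup): stack=[16,16,16] mem=[0,0,0,0]
After op 4 (STO M0): stack=[16,16] mem=[16,0,0,0]
After op 5 (/): stack=[1] mem=[16,0,0,0]
After op 6 (RCL M0): stack=[1,16] mem=[16,0,0,0]
After op 7 (push 18): stack=[1,16,18] mem=[16,0,0,0]
After op 8 (pop): stack=[1,16] mem=[16,0,0,0]
After op 9 (pop): stack=[1] mem=[16,0,0,0]
After op 10 (STO M3): stack=[empty] mem=[16,0,0,1]
After op 11 (push 2): stack=[2] mem=[16,0,0,1]
After op 12 (push 11): stack=[2,11] mem=[16,0,0,1]
After op 13 (/): stack=[0] mem=[16,0,0,1]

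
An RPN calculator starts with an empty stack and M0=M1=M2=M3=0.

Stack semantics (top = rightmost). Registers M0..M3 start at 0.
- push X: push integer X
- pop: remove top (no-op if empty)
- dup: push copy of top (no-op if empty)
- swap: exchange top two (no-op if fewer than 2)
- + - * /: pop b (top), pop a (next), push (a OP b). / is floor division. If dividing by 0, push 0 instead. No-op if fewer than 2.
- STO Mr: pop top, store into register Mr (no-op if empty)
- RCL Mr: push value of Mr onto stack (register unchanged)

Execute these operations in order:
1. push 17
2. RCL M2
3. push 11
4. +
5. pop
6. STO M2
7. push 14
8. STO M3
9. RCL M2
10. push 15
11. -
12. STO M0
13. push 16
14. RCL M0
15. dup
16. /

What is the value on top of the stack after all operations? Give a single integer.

After op 1 (push 17): stack=[17] mem=[0,0,0,0]
After op 2 (RCL M2): stack=[17,0] mem=[0,0,0,0]
After op 3 (push 11): stack=[17,0,11] mem=[0,0,0,0]
After op 4 (+): stack=[17,11] mem=[0,0,0,0]
After op 5 (pop): stack=[17] mem=[0,0,0,0]
After op 6 (STO M2): stack=[empty] mem=[0,0,17,0]
After op 7 (push 14): stack=[14] mem=[0,0,17,0]
After op 8 (STO M3): stack=[empty] mem=[0,0,17,14]
After op 9 (RCL M2): stack=[17] mem=[0,0,17,14]
After op 10 (push 15): stack=[17,15] mem=[0,0,17,14]
After op 11 (-): stack=[2] mem=[0,0,17,14]
After op 12 (STO M0): stack=[empty] mem=[2,0,17,14]
After op 13 (push 16): stack=[16] mem=[2,0,17,14]
After op 14 (RCL M0): stack=[16,2] mem=[2,0,17,14]
After op 15 (dup): stack=[16,2,2] mem=[2,0,17,14]
After op 16 (/): stack=[16,1] mem=[2,0,17,14]

Answer: 1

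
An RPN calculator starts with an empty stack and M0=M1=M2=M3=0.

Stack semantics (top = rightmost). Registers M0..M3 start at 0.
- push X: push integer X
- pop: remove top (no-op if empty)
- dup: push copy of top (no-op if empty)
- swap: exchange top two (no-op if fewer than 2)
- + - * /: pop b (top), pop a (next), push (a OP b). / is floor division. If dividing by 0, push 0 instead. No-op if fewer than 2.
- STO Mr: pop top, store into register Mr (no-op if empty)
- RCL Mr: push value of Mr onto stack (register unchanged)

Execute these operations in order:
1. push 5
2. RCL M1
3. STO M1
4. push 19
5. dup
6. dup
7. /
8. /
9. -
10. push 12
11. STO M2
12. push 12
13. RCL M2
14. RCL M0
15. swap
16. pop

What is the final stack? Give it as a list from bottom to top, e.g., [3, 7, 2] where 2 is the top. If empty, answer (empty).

After op 1 (push 5): stack=[5] mem=[0,0,0,0]
After op 2 (RCL M1): stack=[5,0] mem=[0,0,0,0]
After op 3 (STO M1): stack=[5] mem=[0,0,0,0]
After op 4 (push 19): stack=[5,19] mem=[0,0,0,0]
After op 5 (dup): stack=[5,19,19] mem=[0,0,0,0]
After op 6 (dup): stack=[5,19,19,19] mem=[0,0,0,0]
After op 7 (/): stack=[5,19,1] mem=[0,0,0,0]
After op 8 (/): stack=[5,19] mem=[0,0,0,0]
After op 9 (-): stack=[-14] mem=[0,0,0,0]
After op 10 (push 12): stack=[-14,12] mem=[0,0,0,0]
After op 11 (STO M2): stack=[-14] mem=[0,0,12,0]
After op 12 (push 12): stack=[-14,12] mem=[0,0,12,0]
After op 13 (RCL M2): stack=[-14,12,12] mem=[0,0,12,0]
After op 14 (RCL M0): stack=[-14,12,12,0] mem=[0,0,12,0]
After op 15 (swap): stack=[-14,12,0,12] mem=[0,0,12,0]
After op 16 (pop): stack=[-14,12,0] mem=[0,0,12,0]

Answer: [-14, 12, 0]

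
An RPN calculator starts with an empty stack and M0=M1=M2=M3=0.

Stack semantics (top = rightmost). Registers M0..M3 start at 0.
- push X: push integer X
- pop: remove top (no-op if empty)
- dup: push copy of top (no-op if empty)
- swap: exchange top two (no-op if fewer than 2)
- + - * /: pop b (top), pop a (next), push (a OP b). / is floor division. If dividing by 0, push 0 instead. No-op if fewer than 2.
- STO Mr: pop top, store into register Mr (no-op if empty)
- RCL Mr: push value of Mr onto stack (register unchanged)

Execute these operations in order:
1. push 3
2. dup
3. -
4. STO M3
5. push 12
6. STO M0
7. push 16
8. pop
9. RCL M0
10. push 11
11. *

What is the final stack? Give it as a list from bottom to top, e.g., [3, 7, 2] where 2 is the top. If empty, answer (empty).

After op 1 (push 3): stack=[3] mem=[0,0,0,0]
After op 2 (dup): stack=[3,3] mem=[0,0,0,0]
After op 3 (-): stack=[0] mem=[0,0,0,0]
After op 4 (STO M3): stack=[empty] mem=[0,0,0,0]
After op 5 (push 12): stack=[12] mem=[0,0,0,0]
After op 6 (STO M0): stack=[empty] mem=[12,0,0,0]
After op 7 (push 16): stack=[16] mem=[12,0,0,0]
After op 8 (pop): stack=[empty] mem=[12,0,0,0]
After op 9 (RCL M0): stack=[12] mem=[12,0,0,0]
After op 10 (push 11): stack=[12,11] mem=[12,0,0,0]
After op 11 (*): stack=[132] mem=[12,0,0,0]

Answer: [132]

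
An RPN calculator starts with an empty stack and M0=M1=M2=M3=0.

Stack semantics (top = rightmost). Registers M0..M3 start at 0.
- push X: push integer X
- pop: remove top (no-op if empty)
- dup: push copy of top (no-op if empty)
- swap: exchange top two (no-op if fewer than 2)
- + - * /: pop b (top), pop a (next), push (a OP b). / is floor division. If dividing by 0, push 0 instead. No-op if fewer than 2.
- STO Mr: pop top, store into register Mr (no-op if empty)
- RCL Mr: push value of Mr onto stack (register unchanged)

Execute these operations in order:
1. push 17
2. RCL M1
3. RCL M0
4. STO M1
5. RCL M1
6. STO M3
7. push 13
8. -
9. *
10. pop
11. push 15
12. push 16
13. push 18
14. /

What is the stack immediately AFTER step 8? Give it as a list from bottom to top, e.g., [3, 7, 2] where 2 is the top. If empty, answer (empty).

After op 1 (push 17): stack=[17] mem=[0,0,0,0]
After op 2 (RCL M1): stack=[17,0] mem=[0,0,0,0]
After op 3 (RCL M0): stack=[17,0,0] mem=[0,0,0,0]
After op 4 (STO M1): stack=[17,0] mem=[0,0,0,0]
After op 5 (RCL M1): stack=[17,0,0] mem=[0,0,0,0]
After op 6 (STO M3): stack=[17,0] mem=[0,0,0,0]
After op 7 (push 13): stack=[17,0,13] mem=[0,0,0,0]
After op 8 (-): stack=[17,-13] mem=[0,0,0,0]

[17, -13]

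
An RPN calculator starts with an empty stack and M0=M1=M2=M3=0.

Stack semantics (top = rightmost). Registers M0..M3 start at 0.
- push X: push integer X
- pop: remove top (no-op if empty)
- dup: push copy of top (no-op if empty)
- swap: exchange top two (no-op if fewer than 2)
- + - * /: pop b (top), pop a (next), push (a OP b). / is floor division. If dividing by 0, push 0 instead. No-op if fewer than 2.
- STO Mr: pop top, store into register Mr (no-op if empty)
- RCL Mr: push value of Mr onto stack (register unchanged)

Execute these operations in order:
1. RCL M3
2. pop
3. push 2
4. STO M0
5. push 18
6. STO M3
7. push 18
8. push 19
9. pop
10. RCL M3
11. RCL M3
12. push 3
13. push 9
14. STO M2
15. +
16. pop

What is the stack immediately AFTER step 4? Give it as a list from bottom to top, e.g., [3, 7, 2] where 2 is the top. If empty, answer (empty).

After op 1 (RCL M3): stack=[0] mem=[0,0,0,0]
After op 2 (pop): stack=[empty] mem=[0,0,0,0]
After op 3 (push 2): stack=[2] mem=[0,0,0,0]
After op 4 (STO M0): stack=[empty] mem=[2,0,0,0]

(empty)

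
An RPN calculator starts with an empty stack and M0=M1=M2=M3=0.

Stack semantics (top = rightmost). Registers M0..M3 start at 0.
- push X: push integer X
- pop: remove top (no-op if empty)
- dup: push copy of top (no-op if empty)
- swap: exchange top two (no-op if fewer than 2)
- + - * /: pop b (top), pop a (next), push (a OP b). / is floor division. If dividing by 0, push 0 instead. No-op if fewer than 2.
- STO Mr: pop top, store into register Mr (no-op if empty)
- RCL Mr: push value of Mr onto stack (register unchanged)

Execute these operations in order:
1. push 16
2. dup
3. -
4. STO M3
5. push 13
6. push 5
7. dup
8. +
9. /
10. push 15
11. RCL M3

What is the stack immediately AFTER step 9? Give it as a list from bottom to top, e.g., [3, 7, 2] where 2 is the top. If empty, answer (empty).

After op 1 (push 16): stack=[16] mem=[0,0,0,0]
After op 2 (dup): stack=[16,16] mem=[0,0,0,0]
After op 3 (-): stack=[0] mem=[0,0,0,0]
After op 4 (STO M3): stack=[empty] mem=[0,0,0,0]
After op 5 (push 13): stack=[13] mem=[0,0,0,0]
After op 6 (push 5): stack=[13,5] mem=[0,0,0,0]
After op 7 (dup): stack=[13,5,5] mem=[0,0,0,0]
After op 8 (+): stack=[13,10] mem=[0,0,0,0]
After op 9 (/): stack=[1] mem=[0,0,0,0]

[1]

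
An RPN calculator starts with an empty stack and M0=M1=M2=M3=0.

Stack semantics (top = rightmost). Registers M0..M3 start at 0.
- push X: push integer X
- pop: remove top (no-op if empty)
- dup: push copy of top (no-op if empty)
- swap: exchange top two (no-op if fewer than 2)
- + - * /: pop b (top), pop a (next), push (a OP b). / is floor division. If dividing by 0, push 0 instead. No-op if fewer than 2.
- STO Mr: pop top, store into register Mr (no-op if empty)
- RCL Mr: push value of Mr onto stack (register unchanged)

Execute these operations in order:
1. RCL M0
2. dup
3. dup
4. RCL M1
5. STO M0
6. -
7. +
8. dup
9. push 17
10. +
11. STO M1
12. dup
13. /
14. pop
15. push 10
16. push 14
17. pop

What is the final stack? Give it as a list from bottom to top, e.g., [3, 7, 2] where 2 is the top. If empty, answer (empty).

After op 1 (RCL M0): stack=[0] mem=[0,0,0,0]
After op 2 (dup): stack=[0,0] mem=[0,0,0,0]
After op 3 (dup): stack=[0,0,0] mem=[0,0,0,0]
After op 4 (RCL M1): stack=[0,0,0,0] mem=[0,0,0,0]
After op 5 (STO M0): stack=[0,0,0] mem=[0,0,0,0]
After op 6 (-): stack=[0,0] mem=[0,0,0,0]
After op 7 (+): stack=[0] mem=[0,0,0,0]
After op 8 (dup): stack=[0,0] mem=[0,0,0,0]
After op 9 (push 17): stack=[0,0,17] mem=[0,0,0,0]
After op 10 (+): stack=[0,17] mem=[0,0,0,0]
After op 11 (STO M1): stack=[0] mem=[0,17,0,0]
After op 12 (dup): stack=[0,0] mem=[0,17,0,0]
After op 13 (/): stack=[0] mem=[0,17,0,0]
After op 14 (pop): stack=[empty] mem=[0,17,0,0]
After op 15 (push 10): stack=[10] mem=[0,17,0,0]
After op 16 (push 14): stack=[10,14] mem=[0,17,0,0]
After op 17 (pop): stack=[10] mem=[0,17,0,0]

Answer: [10]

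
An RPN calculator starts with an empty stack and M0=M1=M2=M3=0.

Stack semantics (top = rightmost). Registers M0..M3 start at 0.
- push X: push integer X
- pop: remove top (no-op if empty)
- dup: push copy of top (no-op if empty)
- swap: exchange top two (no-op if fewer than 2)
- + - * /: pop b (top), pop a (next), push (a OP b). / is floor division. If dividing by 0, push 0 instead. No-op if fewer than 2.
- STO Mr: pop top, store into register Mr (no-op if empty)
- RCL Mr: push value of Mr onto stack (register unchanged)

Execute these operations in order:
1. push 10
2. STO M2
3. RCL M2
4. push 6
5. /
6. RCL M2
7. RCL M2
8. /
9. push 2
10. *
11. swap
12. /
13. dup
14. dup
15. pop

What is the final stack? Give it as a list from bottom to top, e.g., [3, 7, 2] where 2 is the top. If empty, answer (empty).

Answer: [2, 2]

Derivation:
After op 1 (push 10): stack=[10] mem=[0,0,0,0]
After op 2 (STO M2): stack=[empty] mem=[0,0,10,0]
After op 3 (RCL M2): stack=[10] mem=[0,0,10,0]
After op 4 (push 6): stack=[10,6] mem=[0,0,10,0]
After op 5 (/): stack=[1] mem=[0,0,10,0]
After op 6 (RCL M2): stack=[1,10] mem=[0,0,10,0]
After op 7 (RCL M2): stack=[1,10,10] mem=[0,0,10,0]
After op 8 (/): stack=[1,1] mem=[0,0,10,0]
After op 9 (push 2): stack=[1,1,2] mem=[0,0,10,0]
After op 10 (*): stack=[1,2] mem=[0,0,10,0]
After op 11 (swap): stack=[2,1] mem=[0,0,10,0]
After op 12 (/): stack=[2] mem=[0,0,10,0]
After op 13 (dup): stack=[2,2] mem=[0,0,10,0]
After op 14 (dup): stack=[2,2,2] mem=[0,0,10,0]
After op 15 (pop): stack=[2,2] mem=[0,0,10,0]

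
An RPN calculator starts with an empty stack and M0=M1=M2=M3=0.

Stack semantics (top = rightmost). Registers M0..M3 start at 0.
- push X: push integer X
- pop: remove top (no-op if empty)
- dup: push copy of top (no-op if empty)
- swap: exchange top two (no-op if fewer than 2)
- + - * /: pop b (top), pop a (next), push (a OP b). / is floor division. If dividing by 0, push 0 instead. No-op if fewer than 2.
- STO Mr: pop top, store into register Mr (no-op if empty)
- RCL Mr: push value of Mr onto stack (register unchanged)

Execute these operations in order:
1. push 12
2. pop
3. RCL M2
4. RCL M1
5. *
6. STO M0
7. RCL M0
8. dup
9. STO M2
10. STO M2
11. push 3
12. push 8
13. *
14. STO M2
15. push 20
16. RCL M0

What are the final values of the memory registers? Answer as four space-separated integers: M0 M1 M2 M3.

Answer: 0 0 24 0

Derivation:
After op 1 (push 12): stack=[12] mem=[0,0,0,0]
After op 2 (pop): stack=[empty] mem=[0,0,0,0]
After op 3 (RCL M2): stack=[0] mem=[0,0,0,0]
After op 4 (RCL M1): stack=[0,0] mem=[0,0,0,0]
After op 5 (*): stack=[0] mem=[0,0,0,0]
After op 6 (STO M0): stack=[empty] mem=[0,0,0,0]
After op 7 (RCL M0): stack=[0] mem=[0,0,0,0]
After op 8 (dup): stack=[0,0] mem=[0,0,0,0]
After op 9 (STO M2): stack=[0] mem=[0,0,0,0]
After op 10 (STO M2): stack=[empty] mem=[0,0,0,0]
After op 11 (push 3): stack=[3] mem=[0,0,0,0]
After op 12 (push 8): stack=[3,8] mem=[0,0,0,0]
After op 13 (*): stack=[24] mem=[0,0,0,0]
After op 14 (STO M2): stack=[empty] mem=[0,0,24,0]
After op 15 (push 20): stack=[20] mem=[0,0,24,0]
After op 16 (RCL M0): stack=[20,0] mem=[0,0,24,0]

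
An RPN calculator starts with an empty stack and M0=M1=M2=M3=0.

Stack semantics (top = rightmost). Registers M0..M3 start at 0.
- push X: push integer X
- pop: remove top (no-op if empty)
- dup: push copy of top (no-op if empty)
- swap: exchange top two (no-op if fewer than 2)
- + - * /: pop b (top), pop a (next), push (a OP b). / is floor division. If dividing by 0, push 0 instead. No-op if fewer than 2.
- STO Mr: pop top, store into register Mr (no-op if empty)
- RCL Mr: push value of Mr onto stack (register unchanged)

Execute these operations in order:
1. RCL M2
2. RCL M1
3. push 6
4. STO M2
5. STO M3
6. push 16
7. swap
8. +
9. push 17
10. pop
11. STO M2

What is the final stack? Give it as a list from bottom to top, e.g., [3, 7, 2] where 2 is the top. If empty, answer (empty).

After op 1 (RCL M2): stack=[0] mem=[0,0,0,0]
After op 2 (RCL M1): stack=[0,0] mem=[0,0,0,0]
After op 3 (push 6): stack=[0,0,6] mem=[0,0,0,0]
After op 4 (STO M2): stack=[0,0] mem=[0,0,6,0]
After op 5 (STO M3): stack=[0] mem=[0,0,6,0]
After op 6 (push 16): stack=[0,16] mem=[0,0,6,0]
After op 7 (swap): stack=[16,0] mem=[0,0,6,0]
After op 8 (+): stack=[16] mem=[0,0,6,0]
After op 9 (push 17): stack=[16,17] mem=[0,0,6,0]
After op 10 (pop): stack=[16] mem=[0,0,6,0]
After op 11 (STO M2): stack=[empty] mem=[0,0,16,0]

Answer: (empty)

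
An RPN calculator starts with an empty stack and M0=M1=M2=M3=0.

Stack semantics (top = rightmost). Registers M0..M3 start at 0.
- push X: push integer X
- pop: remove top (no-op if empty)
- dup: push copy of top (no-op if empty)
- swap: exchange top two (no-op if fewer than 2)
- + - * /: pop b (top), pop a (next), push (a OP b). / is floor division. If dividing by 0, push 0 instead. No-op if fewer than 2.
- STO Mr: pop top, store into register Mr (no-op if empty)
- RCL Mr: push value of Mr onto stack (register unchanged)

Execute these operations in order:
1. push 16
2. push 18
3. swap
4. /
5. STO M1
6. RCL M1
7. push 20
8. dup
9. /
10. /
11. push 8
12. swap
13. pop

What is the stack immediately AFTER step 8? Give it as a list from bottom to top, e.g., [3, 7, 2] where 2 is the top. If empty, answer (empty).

After op 1 (push 16): stack=[16] mem=[0,0,0,0]
After op 2 (push 18): stack=[16,18] mem=[0,0,0,0]
After op 3 (swap): stack=[18,16] mem=[0,0,0,0]
After op 4 (/): stack=[1] mem=[0,0,0,0]
After op 5 (STO M1): stack=[empty] mem=[0,1,0,0]
After op 6 (RCL M1): stack=[1] mem=[0,1,0,0]
After op 7 (push 20): stack=[1,20] mem=[0,1,0,0]
After op 8 (dup): stack=[1,20,20] mem=[0,1,0,0]

[1, 20, 20]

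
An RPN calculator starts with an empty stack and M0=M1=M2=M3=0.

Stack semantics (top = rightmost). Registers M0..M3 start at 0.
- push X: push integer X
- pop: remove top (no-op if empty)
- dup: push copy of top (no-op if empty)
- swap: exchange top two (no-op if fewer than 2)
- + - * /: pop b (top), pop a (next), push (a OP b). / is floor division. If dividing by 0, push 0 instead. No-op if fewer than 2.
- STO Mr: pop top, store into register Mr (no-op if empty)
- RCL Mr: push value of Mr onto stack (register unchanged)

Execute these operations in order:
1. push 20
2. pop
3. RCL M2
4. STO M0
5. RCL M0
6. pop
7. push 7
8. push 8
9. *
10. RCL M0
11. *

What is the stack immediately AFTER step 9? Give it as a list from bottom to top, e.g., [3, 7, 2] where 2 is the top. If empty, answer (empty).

After op 1 (push 20): stack=[20] mem=[0,0,0,0]
After op 2 (pop): stack=[empty] mem=[0,0,0,0]
After op 3 (RCL M2): stack=[0] mem=[0,0,0,0]
After op 4 (STO M0): stack=[empty] mem=[0,0,0,0]
After op 5 (RCL M0): stack=[0] mem=[0,0,0,0]
After op 6 (pop): stack=[empty] mem=[0,0,0,0]
After op 7 (push 7): stack=[7] mem=[0,0,0,0]
After op 8 (push 8): stack=[7,8] mem=[0,0,0,0]
After op 9 (*): stack=[56] mem=[0,0,0,0]

[56]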